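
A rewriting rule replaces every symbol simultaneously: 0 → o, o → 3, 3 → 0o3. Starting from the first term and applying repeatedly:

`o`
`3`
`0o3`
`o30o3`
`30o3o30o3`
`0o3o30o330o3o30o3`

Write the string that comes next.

o30o330o3o30o30o3o30o330o3o30o3

φ(0o3o30o330o3o30o3) expands symbol-by-symbol to o 3 0o3 3 0o3 o 3 0o3 0o3 o 3 0o3 3 0o3 o 3 0o3; joining the 17 pieces gives the next term.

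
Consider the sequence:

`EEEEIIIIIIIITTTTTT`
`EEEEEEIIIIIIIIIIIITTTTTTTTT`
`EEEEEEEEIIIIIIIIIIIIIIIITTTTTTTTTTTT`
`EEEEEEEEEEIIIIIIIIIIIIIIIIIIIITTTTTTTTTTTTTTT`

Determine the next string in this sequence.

EEEEEEEEEEEEIIIIIIIIIIIIIIIIIIIIIIIITTTTTTTTTTTTTTTTTT

The n-th term is 2n E's then 4n I's then 3n T's, where the shown terms are n = 2, 3, 4, 5.
For the next term, n = 6, so the run lengths are 12, 24, 18.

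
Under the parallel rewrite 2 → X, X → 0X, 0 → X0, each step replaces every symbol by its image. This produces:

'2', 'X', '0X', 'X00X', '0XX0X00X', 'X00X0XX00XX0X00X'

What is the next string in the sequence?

Rewriting the 16 symbols of X00X0XX00XX0X00X one by one yields 0X X0 X0 0X X0 0X 0X X0 X0 0X 0X X0 0X X0 X0 0X; concatenated:

0XX0X00XX00X0XX0X00X0XX00XX0X00X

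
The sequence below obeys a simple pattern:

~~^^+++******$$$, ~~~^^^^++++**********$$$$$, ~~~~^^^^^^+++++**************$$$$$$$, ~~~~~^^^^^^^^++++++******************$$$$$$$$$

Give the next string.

~~~~~~^^^^^^^^^^+++++++**********************$$$$$$$$$$$

Term n consists of n+1 ~'s, followed by 2n ^'s, followed by n+2 +'s, followed by 4n+2 *'s, followed by 2n+1 $'s (n = 1, 2, …).
For the next term, n = 5, so the run lengths are 6, 10, 7, 22, 11.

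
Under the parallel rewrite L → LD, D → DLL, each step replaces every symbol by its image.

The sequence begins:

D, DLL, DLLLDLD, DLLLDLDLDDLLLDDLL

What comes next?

DLLLDLDLDDLLLDDLLLDDLLDLLLDLDLDDLLDLLLDLD

Replace each of the 17 characters of DLLLDLDLDDLLLDDLL in place — DLL LD LD LD DLL LD DLL LD DLL DLL LD LD LD DLL DLL LD LD — and concatenate.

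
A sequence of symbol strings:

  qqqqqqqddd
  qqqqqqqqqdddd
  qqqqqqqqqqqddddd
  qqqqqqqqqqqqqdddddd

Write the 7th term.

qqqqqqqqqqqqqqqqqqqddddddddd

Term n consists of 2n+1 q's, followed by n d's, where the shown terms are n = 3, 4, 5, 6.
For term 7, n = 9, so the run lengths are 19, 9.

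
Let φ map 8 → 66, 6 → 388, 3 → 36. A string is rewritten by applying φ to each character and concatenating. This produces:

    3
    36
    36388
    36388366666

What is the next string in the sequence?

Rewriting each symbol of 36388366666: 3→36, 6→388, 3→36, 8→66, 8→66, 3→36, 6→388, 6→388, 6→388, 6→388, 6→388, which concatenates to 36 388 36 66 66 36 388 388 388 388 388.

3638836666636388388388388388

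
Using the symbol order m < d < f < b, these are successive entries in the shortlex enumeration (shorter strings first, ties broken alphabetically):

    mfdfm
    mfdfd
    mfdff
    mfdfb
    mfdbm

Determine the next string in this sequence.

Find the rightmost character of mfdbm below b, bump it to the next letter, and reset everything to its right to m.

mfdbd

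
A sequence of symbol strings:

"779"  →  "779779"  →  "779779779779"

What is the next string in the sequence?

Each string is two copies of the previous one concatenated.
One more doubling of 779779779779 gives the answer.

779779779779779779779779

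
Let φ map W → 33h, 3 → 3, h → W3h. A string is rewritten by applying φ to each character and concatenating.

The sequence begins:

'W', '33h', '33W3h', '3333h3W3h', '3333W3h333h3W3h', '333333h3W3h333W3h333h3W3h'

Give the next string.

Replace each of the 25 characters of 333333h3W3h333W3h333h3W3h in place — 3 3 3 3 3 3 W3h 3 33h 3 W3h 3 3 3 33h 3 W3h 3 3 3 W3h 3 33h 3 W3h — and concatenate.

333333W3h333h3W3h33333h3W3h333W3h333h3W3h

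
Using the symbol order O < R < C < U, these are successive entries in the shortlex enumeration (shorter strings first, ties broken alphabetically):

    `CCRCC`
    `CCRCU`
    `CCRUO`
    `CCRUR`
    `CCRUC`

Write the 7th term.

Stepping forward 2 times from CCRUC: CCRUC → CCRUU, then the target.

CCCOO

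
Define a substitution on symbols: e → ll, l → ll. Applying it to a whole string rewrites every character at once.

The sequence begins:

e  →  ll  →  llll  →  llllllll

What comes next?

llllllllllllllll

Expanding llllllll: l→ll, l→ll, l→ll, l→ll, l→ll, l→ll, l→ll, l→ll. Concatenated: ll ll ll ll ll ll ll ll.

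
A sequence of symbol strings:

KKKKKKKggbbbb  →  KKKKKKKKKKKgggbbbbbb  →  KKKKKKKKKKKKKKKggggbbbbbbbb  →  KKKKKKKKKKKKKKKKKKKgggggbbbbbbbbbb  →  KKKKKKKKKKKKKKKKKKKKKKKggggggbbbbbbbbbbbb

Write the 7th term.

KKKKKKKKKKKKKKKKKKKKKKKKKKKKKKKggggggggbbbbbbbbbbbbbbbb

Reading off run lengths: K runs 7, 11, 15, 19, 23; g runs 2, 3, 4, 5, 6; b runs 4, 6, 8, 10, 12 — each is linear in n (n = 1, 2, …).
At n = 7 the blocks have lengths 31, 8, 16.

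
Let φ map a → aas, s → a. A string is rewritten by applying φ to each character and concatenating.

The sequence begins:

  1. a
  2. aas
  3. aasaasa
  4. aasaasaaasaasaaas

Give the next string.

φ(aasaasaaasaasaaas) expands symbol-by-symbol to aas aas a aas aas a aas aas aas a aas aas a aas aas aas a; joining the 17 pieces gives the next term.

aasaasaaasaasaaasaasaasaaasaasaaasaasaasa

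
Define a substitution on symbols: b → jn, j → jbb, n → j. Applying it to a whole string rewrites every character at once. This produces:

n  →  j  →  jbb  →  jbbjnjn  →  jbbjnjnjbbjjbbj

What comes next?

Rewriting the 15 symbols of jbbjnjnjbbjjbbj one by one yields jbb jn jn jbb j jbb j jbb jn jn jbb jbb jn jn jbb; concatenated:

jbbjnjnjbbjjbbjjbbjnjnjbbjbbjnjnjbb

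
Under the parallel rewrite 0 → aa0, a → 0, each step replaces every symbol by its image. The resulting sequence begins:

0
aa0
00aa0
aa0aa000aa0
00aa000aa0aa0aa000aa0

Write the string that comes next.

aa0aa000aa0aa0aa000aa000aa000aa0aa0aa000aa0

φ(00aa000aa0aa0aa000aa0) expands symbol-by-symbol to aa0 aa0 0 0 aa0 aa0 aa0 0 0 aa0 0 0 aa0 0 0 aa0 aa0 aa0 0 0 aa0; joining the 21 pieces gives the next term.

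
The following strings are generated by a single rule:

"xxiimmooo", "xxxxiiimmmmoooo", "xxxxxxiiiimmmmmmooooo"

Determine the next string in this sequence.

Reading off run lengths: x runs 2, 4, 6; i runs 2, 3, 4; m runs 2, 4, 6; o runs 3, 4, 5 — each is linear in n (n = 1, 2, …).
At n = 4 the blocks have lengths 8, 5, 8, 6.

xxxxxxxxiiiiimmmmmmmmoooooo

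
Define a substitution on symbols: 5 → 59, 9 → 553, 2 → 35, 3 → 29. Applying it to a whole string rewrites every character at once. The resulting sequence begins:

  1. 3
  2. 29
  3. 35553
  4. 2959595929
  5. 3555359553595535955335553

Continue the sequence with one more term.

29595959295955359592959553595929595535959292959595929

φ(3555359553595535955335553) expands symbol-by-symbol to 29 59 59 59 29 59 553 59 59 29 59 553 59 59 29 59 553 59 59 29 29 59 59 59 29; joining the 25 pieces gives the next term.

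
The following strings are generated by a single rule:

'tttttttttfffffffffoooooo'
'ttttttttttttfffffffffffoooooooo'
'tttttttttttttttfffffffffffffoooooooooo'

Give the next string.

Term n consists of 3n t's, followed by 2n+3 f's, followed by 2n o's, where the shown terms are n = 3, 4, 5.
Setting n = 6 gives 18, 15, 12 characters in each block.

ttttttttttttttttttfffffffffffffffoooooooooooo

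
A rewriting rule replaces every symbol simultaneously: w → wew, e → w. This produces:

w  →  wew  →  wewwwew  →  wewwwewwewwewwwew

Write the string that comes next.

Replace each of the 17 characters of wewwwewwewwewwwew in place — wew w wew wew wew w wew wew w wew wew w wew wew wew w wew — and concatenate.

wewwwewwewwewwwewwewwwewwewwwewwewwewwwew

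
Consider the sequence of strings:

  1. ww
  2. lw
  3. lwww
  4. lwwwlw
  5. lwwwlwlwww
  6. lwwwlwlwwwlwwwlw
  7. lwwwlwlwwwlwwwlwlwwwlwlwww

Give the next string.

lwwwlwlwwwlwwwlwlwwwlwlwwwlwwwlwlwwwlwwwlw

Each term (from the third on) is the previous term followed by the one before it: term 3 = lw·ww = lwww.
So term 8 is lwwwlwlwwwlwwwlwlwwwlwlwww·lwwwlwlwwwlwwwlw.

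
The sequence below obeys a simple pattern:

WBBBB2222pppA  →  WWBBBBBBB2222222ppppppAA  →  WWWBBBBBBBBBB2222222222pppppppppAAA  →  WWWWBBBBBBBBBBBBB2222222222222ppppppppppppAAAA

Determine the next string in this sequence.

WWWWWBBBBBBBBBBBBBBBB2222222222222222pppppppppppppppAAAAA

Reading off run lengths: W runs 1, 2, 3, 4; B runs 4, 7, 10, 13; 2 runs 4, 7, 10, 13; p runs 3, 6, 9, 12; A runs 1, 2, 3, 4 — each is linear in n (n = 1, 2, …).
For the next term, n = 5, so the run lengths are 5, 16, 16, 15, 5.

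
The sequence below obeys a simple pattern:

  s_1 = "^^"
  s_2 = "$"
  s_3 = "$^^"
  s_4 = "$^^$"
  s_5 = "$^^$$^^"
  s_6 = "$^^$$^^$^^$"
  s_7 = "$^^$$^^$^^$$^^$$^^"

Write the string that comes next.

From term 3 onward, concatenate the last term with the second-to-last: $·^^ = $^^, $^^·$ = $^^$, …
The next term joins $^^$$^^$^^$$^^$$^^ and $^^$$^^$^^$.

$^^$$^^$^^$$^^$$^^$^^$$^^$^^$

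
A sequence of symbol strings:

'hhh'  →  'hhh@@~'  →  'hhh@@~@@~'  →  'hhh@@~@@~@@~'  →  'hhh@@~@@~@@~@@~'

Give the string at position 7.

hhh@@~@@~@@~@@~@@~@@~

The strings grow by a fixed suffix @@~ each time.
From hhh@@~@@~@@~@@~, 2 further steps: hhh@@~@@~@@~@@~ → hhh@@~@@~@@~@@~@@~ → (answer).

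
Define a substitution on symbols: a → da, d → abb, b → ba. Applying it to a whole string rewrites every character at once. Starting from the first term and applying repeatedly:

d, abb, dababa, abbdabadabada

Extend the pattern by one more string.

Replace each of the 13 characters of abbdabadabada in place — da ba ba abb da ba da abb da ba da abb da — and concatenate.

dababaabbdabadaabbdabadaabbda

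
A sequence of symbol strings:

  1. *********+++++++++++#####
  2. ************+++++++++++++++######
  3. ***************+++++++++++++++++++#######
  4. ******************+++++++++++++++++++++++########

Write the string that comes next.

The n-th term is 3n *'s then 4n-1 +'s then n+2 #'s, where the shown terms are n = 3, 4, 5, 6.
At n = 7 the blocks have lengths 21, 27, 9.

*********************+++++++++++++++++++++++++++#########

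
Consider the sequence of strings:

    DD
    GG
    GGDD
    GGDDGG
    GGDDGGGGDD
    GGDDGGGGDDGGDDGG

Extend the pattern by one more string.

GGDDGGGGDDGGDDGGGGDDGGGGDD

From term 3 onward, concatenate the last term with the second-to-last: GG·DD = GGDD, GGDD·GG = GGDDGG, …
Continuing: GGDDGGGGDDGGDDGG · GGDDGGGGDD gives term 7.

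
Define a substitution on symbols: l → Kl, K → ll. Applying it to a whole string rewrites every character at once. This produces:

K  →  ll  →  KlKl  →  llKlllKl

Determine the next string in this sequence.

Apply φ to llKlllKl symbol by symbol: l→Kl, l→Kl, K→ll, l→Kl, l→Kl, l→Kl, K→ll, l→Kl; joined: Kl Kl ll Kl Kl Kl ll Kl.

KlKlllKlKlKlllKl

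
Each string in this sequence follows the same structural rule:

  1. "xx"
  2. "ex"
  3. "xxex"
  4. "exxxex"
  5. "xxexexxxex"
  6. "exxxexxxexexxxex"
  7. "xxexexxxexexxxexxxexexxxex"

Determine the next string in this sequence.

exxxexxxexexxxexxxexexxxexexxxexxxexexxxex

This is a Fibonacci-style word recurrence s(k) = s(k−2)·s(k−1): e.g. xx·ex = xxex.
So term 8 is exxxexxxexexxxex·xxexexxxexexxxexxxexexxxex.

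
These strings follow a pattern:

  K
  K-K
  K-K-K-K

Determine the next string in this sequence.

Every step duplicates the string with '-' between the halves.
Doubling K-K-K-K with '-' between the halves:

K-K-K-K-K-K-K-K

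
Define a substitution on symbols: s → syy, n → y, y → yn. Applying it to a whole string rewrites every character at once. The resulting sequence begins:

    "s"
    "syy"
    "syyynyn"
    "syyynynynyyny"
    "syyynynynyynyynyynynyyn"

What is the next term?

Rewriting the 23 symbols of syyynynynyynyynyynynyyn one by one yields syy yn yn yn y yn y yn y yn yn y yn yn y yn yn y yn y yn yn y; concatenated:

syyynynynyynyynyynynyynynyynynyynyynyny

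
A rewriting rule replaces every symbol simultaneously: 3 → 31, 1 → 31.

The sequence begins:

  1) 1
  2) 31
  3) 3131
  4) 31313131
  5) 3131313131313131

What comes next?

Applying the rule to each of the 16 symbols of 3131313131313131 gives the pieces 31 31 31 31 31 31 31 31 31 31 31 31 31 31 31 31, which concatenate to the answer.

31313131313131313131313131313131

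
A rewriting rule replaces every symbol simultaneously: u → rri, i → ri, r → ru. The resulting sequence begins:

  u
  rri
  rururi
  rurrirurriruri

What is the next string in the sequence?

Rewriting the 14 symbols of rurrirurriruri one by one yields ru rri ru ru ri ru rri ru ru ri ru rri ru ri; concatenated:

rurrirururirurrirururirurriruri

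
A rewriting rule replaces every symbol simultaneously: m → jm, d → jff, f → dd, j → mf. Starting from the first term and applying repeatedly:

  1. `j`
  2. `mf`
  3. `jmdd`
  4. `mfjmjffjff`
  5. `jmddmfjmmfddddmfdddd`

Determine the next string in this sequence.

mfjmjffjffjmddmfjmjmddjffjffjffjffjmddjffjffjffjff

Replace each of the 20 characters of jmddmfjmmfddddmfdddd in place — mf jm jff jff jm dd mf jm jm dd jff jff jff jff jm dd jff jff jff jff — and concatenate.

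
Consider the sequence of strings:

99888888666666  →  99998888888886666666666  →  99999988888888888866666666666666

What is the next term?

99999999888888888888888666666666666666666

Each string has the form 9^{2n} 8^{3n+3} 6^{4n+2} (n = 1, 2, …).
Setting n = 4 gives 8, 15, 18 characters in each block.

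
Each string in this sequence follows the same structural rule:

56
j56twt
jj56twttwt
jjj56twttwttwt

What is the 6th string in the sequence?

s(k+1) = j·s(k)·twt, so each term gains j as a prefix and twt as a suffix.
From jjj56twttwttwt, 2 further steps: jjj56twttwttwt → jjjj56twttwttwttwt → (answer).

jjjjj56twttwttwttwttwt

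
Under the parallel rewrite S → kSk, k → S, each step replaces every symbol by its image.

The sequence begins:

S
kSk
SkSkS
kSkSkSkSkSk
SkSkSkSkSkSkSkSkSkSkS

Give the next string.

kSkSkSkSkSkSkSkSkSkSkSkSkSkSkSkSkSkSkSkSkSk

Applying the rule to each of the 21 symbols of SkSkSkSkSkSkSkSkSkSkS gives the pieces kSk S kSk S kSk S kSk S kSk S kSk S kSk S kSk S kSk S kSk S kSk, which concatenate to the answer.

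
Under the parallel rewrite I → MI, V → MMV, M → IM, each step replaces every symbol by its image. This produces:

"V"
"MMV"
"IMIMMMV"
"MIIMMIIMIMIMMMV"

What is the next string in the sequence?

Rewriting the 15 symbols of MIIMMIIMIMIMMMV one by one yields IM MI MI IM IM MI MI IM MI IM MI IM IM IM MMV; concatenated:

IMMIMIIMIMMIMIIMMIIMMIIMIMIMMMV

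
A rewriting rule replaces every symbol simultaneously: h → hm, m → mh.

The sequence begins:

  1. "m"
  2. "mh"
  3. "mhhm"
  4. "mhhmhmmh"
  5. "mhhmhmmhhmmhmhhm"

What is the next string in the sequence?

φ(mhhmhmmhhmmhmhhm) expands symbol-by-symbol to mh hm hm mh hm mh mh hm hm mh mh hm mh hm hm mh; joining the 16 pieces gives the next term.

mhhmhmmhhmmhmhhmhmmhmhhmmhhmhmmh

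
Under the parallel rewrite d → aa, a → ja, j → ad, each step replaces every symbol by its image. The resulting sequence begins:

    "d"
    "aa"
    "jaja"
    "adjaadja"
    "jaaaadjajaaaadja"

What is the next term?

adjajajajaaaadjaadjajajajaaaadja

Replace each of the 16 characters of jaaaadjajaaaadja in place — ad ja ja ja ja aa ad ja ad ja ja ja ja aa ad ja — and concatenate.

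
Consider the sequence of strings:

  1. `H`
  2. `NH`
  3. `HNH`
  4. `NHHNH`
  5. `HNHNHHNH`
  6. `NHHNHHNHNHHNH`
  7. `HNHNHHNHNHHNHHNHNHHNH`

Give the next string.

NHHNHHNHNHHNHHNHNHHNHNHHNHHNHNHHNH

From term 3 onward, concatenate the second-to-last term with the last: H·NH = HNH, NH·HNH = NHHNH, …
So term 8 is NHHNHHNHNHHNH·HNHNHHNHNHHNHHNHNHHNH.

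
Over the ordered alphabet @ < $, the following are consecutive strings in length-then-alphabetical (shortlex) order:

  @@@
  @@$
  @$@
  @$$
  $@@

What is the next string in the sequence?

$@$

The successor of $@@ increments the rightmost position that isn't already $ and resets every position after it to @.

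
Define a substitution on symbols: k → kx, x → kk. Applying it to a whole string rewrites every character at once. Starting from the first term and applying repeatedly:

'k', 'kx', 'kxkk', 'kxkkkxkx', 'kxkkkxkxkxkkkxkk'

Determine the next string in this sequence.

kxkkkxkxkxkkkxkkkxkkkxkxkxkkkxkx

φ(kxkkkxkxkxkkkxkk) expands symbol-by-symbol to kx kk kx kx kx kk kx kk kx kk kx kx kx kk kx kx; joining the 16 pieces gives the next term.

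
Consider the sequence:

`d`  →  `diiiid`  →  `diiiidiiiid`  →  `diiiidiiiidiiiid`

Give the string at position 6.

diiiidiiiidiiiidiiiidiiiid

Every step adds iiiid to the end: s(k+1) = s(k)·iiiid.
From diiiidiiiidiiiid, 2 further steps: diiiidiiiidiiiid → diiiidiiiidiiiidiiiid → (answer).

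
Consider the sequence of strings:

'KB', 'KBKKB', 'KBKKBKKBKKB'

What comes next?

KBKKBKKBKKBKKBKKBKKBKKB

Every step duplicates the string with 'K' between the halves.
So the next term is two copies of KBKKBKKBKKB with 'K' between the halves.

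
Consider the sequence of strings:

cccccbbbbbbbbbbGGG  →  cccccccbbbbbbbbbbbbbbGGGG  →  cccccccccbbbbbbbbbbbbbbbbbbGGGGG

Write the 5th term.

cccccccccccccbbbbbbbbbbbbbbbbbbbbbbbbbbGGGGGGG

Each string has the form c^{2n+1} b^{4n+2} G^{n+1}, where the shown terms are n = 2, 3, 4.
At n = 6 the blocks have lengths 13, 26, 7.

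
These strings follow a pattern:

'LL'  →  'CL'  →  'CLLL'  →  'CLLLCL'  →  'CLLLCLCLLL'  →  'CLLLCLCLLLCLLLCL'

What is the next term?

Each term (from the third on) is the previous term followed by the one before it: term 3 = CL·LL = CLLL.
The next term joins CLLLCLCLLLCLLLCL and CLLLCLCLLL.

CLLLCLCLLLCLLLCLCLLLCLCLLL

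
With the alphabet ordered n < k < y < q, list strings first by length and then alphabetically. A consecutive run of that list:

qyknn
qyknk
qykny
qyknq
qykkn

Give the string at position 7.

Advancing 2 positions from qykkn through qykkn → qykkk reaches term 7.

qykky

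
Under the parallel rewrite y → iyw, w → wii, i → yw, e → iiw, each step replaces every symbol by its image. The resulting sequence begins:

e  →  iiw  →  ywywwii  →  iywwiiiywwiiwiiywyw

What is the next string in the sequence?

Rewriting the 19 symbols of iywwiiiywwiiwiiywyw one by one yields yw iyw wii wii yw yw yw iyw wii wii yw yw wii yw yw iyw wii iyw wii; concatenated:

ywiywwiiwiiywywywiywwiiwiiywywwiiywywiywwiiiywwii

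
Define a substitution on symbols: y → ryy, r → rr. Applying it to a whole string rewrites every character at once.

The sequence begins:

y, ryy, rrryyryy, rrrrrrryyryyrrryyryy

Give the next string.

Applying the rule to each of the 20 symbols of rrrrrrryyryyrrryyryy gives the pieces rr rr rr rr rr rr rr ryy ryy rr ryy ryy rr rr rr ryy ryy rr ryy ryy, which concatenate to the answer.

rrrrrrrrrrrrrrryyryyrrryyryyrrrrrrryyryyrrryyryy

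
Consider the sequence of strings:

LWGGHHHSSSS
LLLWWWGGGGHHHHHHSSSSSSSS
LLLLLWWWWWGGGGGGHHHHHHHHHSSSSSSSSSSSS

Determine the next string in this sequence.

LLLLLLLWWWWWWWGGGGGGGGHHHHHHHHHHHHSSSSSSSSSSSSSSSS

Reading off run lengths: L runs 1, 3, 5; W runs 1, 3, 5; G runs 2, 4, 6; H runs 3, 6, 9; S runs 4, 8, 12 — each is linear in n (n = 1, 2, …).
Setting n = 4 gives 7, 7, 8, 12, 16 characters in each block.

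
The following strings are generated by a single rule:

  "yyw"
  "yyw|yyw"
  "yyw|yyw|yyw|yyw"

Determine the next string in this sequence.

s(k+1) = s(k)·|·s(k) — each term doubles the last with '|' between the halves.
One more doubling of yyw|yyw|yyw|yyw gives the answer.

yyw|yyw|yyw|yyw|yyw|yyw|yyw|yyw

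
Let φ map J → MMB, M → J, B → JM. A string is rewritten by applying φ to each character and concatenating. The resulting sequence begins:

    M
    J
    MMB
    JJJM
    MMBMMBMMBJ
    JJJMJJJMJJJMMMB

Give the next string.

Applying the rule to each of the 15 symbols of JJJMJJJMJJJMMMB gives the pieces MMB MMB MMB J MMB MMB MMB J MMB MMB MMB J J J JM, which concatenate to the answer.

MMBMMBMMBJMMBMMBMMBJMMBMMBMMBJJJJM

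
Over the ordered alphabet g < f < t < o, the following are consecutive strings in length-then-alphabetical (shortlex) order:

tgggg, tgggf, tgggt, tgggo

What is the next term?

tggfg

Treat tgggo as a base-4 numeral over the given alphabet and add one, carrying through any trailing o's.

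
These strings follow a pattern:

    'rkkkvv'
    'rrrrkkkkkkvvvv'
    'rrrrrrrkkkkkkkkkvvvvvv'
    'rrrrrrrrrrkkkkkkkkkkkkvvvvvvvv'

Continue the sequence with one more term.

rrrrrrrrrrrrrkkkkkkkkkkkkkkkvvvvvvvvvv

The n-th term is 3n-2 r's then 3n k's then 2n v's (n = 1, 2, …).
Setting n = 5 gives 13, 15, 10 characters in each block.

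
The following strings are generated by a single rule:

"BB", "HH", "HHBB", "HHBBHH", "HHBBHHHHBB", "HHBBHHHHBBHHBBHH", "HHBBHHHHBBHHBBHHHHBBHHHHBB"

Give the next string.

HHBBHHHHBBHHBBHHHHBBHHHHBBHHBBHHHHBBHHBBHH

Each term (from the third on) is the previous term followed by the one before it: term 3 = HH·BB = HHBB.
The next term joins HHBBHHHHBBHHBBHHHHBBHHHHBB and HHBBHHHHBBHHBBHH.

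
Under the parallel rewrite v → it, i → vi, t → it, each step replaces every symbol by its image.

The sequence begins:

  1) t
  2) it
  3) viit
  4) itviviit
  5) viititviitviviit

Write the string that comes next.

itviviitviititviviititviitviviit

Replace each of the 16 characters of viititviitviviit in place — it vi vi it vi it it vi vi it it vi it vi vi it — and concatenate.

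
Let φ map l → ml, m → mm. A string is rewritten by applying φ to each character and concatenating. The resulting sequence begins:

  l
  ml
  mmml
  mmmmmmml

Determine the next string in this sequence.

mmmmmmmmmmmmmmml

Rewriting each symbol of mmmmmmml: m→mm, m→mm, m→mm, m→mm, m→mm, m→mm, m→mm, l→ml, which concatenates to mm mm mm mm mm mm mm ml.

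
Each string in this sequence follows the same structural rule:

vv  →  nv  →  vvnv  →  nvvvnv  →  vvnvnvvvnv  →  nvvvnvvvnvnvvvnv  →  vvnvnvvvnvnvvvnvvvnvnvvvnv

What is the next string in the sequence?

From term 3 onward, concatenate the second-to-last term with the last: vv·nv = vvnv, nv·vvnv = nvvvnv, …
The next term joins nvvvnvvvnvnvvvnv and vvnvnvvvnvnvvvnvvvnvnvvvnv.

nvvvnvvvnvnvvvnvvvnvnvvvnvnvvvnvvvnvnvvvnv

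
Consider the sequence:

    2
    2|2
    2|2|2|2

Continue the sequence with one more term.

Every step duplicates the string with '|' between the halves.
Doubling 2|2|2|2 with '|' between the halves:

2|2|2|2|2|2|2|2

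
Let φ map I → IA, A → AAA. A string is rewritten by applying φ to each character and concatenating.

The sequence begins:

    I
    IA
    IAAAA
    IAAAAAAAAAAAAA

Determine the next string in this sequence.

IAAAAAAAAAAAAAAAAAAAAAAAAAAAAAAAAAAAAAAAA

φ(IAAAAAAAAAAAAA) expands symbol-by-symbol to IA AAA AAA AAA AAA AAA AAA AAA AAA AAA AAA AAA AAA AAA; joining the 14 pieces gives the next term.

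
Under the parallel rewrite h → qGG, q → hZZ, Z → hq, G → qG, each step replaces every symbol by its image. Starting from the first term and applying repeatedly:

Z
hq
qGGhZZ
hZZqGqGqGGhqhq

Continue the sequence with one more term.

Applying the rule to each of the 14 symbols of hZZqGqGqGGhqhq gives the pieces qGG hq hq hZZ qG hZZ qG hZZ qG qG qGG hZZ qGG hZZ, which concatenate to the answer.

qGGhqhqhZZqGhZZqGhZZqGqGqGGhZZqGGhZZ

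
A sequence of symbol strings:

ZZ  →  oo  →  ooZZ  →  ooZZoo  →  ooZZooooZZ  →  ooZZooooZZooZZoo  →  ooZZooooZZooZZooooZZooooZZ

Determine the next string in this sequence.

ooZZooooZZooZZooooZZooooZZooZZooooZZooZZoo

From term 3 onward, concatenate the last term with the second-to-last: oo·ZZ = ooZZ, ooZZ·oo = ooZZoo, …
So term 8 is ooZZooooZZooZZooooZZooooZZ·ooZZooooZZooZZoo.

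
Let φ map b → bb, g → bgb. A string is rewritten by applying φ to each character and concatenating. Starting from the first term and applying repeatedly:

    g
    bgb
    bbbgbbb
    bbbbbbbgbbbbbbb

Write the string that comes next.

Applying the rule to each of the 15 symbols of bbbbbbbgbbbbbbb gives the pieces bb bb bb bb bb bb bb bgb bb bb bb bb bb bb bb, which concatenate to the answer.

bbbbbbbbbbbbbbbgbbbbbbbbbbbbbbb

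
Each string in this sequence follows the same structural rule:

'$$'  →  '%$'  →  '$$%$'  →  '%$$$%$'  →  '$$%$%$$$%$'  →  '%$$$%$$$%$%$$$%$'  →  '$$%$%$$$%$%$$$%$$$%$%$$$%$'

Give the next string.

Each term (from the third on) is the two preceding terms concatenated in order: term 3 = $$·%$ = $$%$.
So term 8 is %$$$%$$$%$%$$$%$·$$%$%$$$%$%$$$%$$$%$%$$$%$.

%$$$%$$$%$%$$$%$$$%$%$$$%$%$$$%$$$%$%$$$%$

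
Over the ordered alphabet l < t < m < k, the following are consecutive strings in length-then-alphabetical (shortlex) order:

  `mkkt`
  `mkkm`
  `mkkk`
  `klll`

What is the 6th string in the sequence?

kllm

Continuing the enumeration 2 steps past klll: klll → kllt → (answer).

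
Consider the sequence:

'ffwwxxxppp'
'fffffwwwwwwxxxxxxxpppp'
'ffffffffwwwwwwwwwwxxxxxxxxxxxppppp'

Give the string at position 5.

ffffffffffffffwwwwwwwwwwwwwwwwwwxxxxxxxxxxxxxxxxxxxppppppp

The n-th term is 3n-1 f's then 4n-2 w's then 4n-1 x's then n+2 p's (n = 1, 2, …).
At n = 5 the blocks have lengths 14, 18, 19, 7.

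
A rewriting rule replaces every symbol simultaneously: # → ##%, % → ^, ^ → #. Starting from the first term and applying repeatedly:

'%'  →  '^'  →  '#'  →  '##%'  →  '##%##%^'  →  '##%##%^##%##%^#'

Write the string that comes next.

Replace each of the 15 characters of ##%##%^##%##%^# in place — ##% ##% ^ ##% ##% ^ # ##% ##% ^ ##% ##% ^ # ##% — and concatenate.

##%##%^##%##%^###%##%^##%##%^###%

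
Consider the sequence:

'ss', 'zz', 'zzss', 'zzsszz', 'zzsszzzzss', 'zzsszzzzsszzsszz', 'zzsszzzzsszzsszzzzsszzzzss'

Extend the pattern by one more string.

From term 3 onward, concatenate the last term with the second-to-last: zz·ss = zzss, zzss·zz = zzsszz, …
So term 8 is zzsszzzzsszzsszzzzsszzzzss·zzsszzzzsszzsszz.

zzsszzzzsszzsszzzzsszzzzsszzsszzzzsszzsszz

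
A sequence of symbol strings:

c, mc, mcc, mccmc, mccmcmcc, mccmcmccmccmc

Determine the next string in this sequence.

mccmcmccmccmcmccmcmcc

From term 3 onward, concatenate the last term with the second-to-last: mc·c = mcc, mcc·mc = mccmc, …
So term 7 is mccmcmccmccmc·mccmcmcc.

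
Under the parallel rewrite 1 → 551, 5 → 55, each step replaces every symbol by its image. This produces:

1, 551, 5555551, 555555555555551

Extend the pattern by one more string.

Rewriting the 15 symbols of 555555555555551 one by one yields 55 55 55 55 55 55 55 55 55 55 55 55 55 55 551; concatenated:

5555555555555555555555555555551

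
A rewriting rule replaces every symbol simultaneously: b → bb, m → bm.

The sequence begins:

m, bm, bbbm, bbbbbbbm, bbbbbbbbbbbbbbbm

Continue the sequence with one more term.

Replace each of the 16 characters of bbbbbbbbbbbbbbbm in place — bb bb bb bb bb bb bb bb bb bb bb bb bb bb bb bm — and concatenate.

bbbbbbbbbbbbbbbbbbbbbbbbbbbbbbbm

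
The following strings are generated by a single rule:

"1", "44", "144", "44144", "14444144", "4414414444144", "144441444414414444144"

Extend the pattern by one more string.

4414414444144144441444414414444144

From term 3 onward, concatenate the second-to-last term with the last: 1·44 = 144, 44·144 = 44144, …
The next term joins 4414414444144 and 144441444414414444144.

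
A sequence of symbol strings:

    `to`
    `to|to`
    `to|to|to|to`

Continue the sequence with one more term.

Each string is two copies of the previous one joined by '|'.
Doubling to|to|to|to with '|' between the halves:

to|to|to|to|to|to|to|to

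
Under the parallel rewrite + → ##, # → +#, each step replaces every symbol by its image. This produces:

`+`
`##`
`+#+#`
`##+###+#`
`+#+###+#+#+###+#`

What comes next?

##+###+#+#+###+###+###+#+#+###+#

Applying the rule to each of the 16 symbols of +#+###+#+#+###+# gives the pieces ## +# ## +# +# +# ## +# ## +# ## +# +# +# ## +#, which concatenate to the answer.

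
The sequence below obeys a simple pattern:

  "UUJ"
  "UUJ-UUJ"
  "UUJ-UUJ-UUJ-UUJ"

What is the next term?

Each string is two copies of the previous one joined by '-'.
Doubling UUJ-UUJ-UUJ-UUJ with '-' between the halves:

UUJ-UUJ-UUJ-UUJ-UUJ-UUJ-UUJ-UUJ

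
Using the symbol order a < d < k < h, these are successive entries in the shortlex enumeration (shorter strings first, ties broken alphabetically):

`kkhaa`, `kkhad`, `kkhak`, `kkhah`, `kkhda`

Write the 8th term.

Advancing 3 positions from kkhda through kkhda → kkhdd → kkhdk reaches term 8.

kkhdh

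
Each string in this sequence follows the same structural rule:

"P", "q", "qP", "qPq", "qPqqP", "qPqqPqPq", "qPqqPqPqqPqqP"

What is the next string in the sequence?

qPqqPqPqqPqqPqPqqPqPq

Each term (from the third on) is the previous term followed by the one before it: term 3 = q·P = qP.
The next term joins qPqqPqPqqPqqP and qPqqPqPq.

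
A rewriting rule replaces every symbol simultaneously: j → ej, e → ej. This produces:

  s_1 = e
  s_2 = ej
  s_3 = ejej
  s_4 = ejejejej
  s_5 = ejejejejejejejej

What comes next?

Replace each of the 16 characters of ejejejejejejejej in place — ej ej ej ej ej ej ej ej ej ej ej ej ej ej ej ej — and concatenate.

ejejejejejejejejejejejejejejejej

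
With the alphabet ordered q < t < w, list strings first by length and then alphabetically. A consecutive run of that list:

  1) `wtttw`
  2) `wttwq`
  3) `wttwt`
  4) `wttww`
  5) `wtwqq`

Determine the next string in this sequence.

wtwqt

Find the rightmost character of wtwqq below w, bump it to the next letter, and reset everything to its right to q.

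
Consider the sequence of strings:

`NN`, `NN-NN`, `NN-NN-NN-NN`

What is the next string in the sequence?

Every step duplicates the string with '-' between the halves.
Doubling NN-NN-NN-NN with '-' between the halves:

NN-NN-NN-NN-NN-NN-NN-NN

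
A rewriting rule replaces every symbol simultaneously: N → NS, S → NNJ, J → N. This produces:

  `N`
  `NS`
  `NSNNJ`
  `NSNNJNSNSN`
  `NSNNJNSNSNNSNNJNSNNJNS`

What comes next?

Replace each of the 22 characters of NSNNJNSNSNNSNNJNSNNJNS in place — NS NNJ NS NS N NS NNJ NS NNJ NS NS NNJ NS NS N NS NNJ NS NS N NS NNJ — and concatenate.

NSNNJNSNSNNSNNJNSNNJNSNSNNJNSNSNNSNNJNSNSNNSNNJ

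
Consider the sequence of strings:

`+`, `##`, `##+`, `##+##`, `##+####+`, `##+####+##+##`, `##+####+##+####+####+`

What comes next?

##+####+##+####+####+##+####+##+##

Each term (from the third on) is the previous term followed by the one before it: term 3 = ##·+ = ##+.
Continuing: ##+####+##+####+####+ · ##+####+##+## gives term 8.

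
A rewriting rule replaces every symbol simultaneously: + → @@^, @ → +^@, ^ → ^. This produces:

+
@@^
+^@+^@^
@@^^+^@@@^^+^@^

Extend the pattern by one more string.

Rewriting the 15 symbols of @@^^+^@@@^^+^@^ one by one yields +^@ +^@ ^ ^ @@^ ^ +^@ +^@ +^@ ^ ^ @@^ ^ +^@ ^; concatenated:

+^@+^@^^@@^^+^@+^@+^@^^@@^^+^@^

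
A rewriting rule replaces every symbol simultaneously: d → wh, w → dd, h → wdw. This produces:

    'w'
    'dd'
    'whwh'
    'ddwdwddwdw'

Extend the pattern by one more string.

Apply φ to ddwdwddwdw symbol by symbol: d→wh, d→wh, w→dd, d→wh, w→dd, d→wh, d→wh, w→dd, d→wh, w→dd; joined: wh wh dd wh dd wh wh dd wh dd.

whwhddwhddwhwhddwhdd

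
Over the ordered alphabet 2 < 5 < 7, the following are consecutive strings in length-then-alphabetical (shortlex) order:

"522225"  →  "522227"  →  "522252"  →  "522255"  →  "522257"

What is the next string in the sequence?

Treat 522257 as a base-3 numeral over the given alphabet and add one, carrying through any trailing 7's.

522272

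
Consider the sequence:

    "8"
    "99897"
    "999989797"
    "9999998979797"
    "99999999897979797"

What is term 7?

s(k+1) = 99·s(k)·97, so each term gains 99 as a prefix and 97 as a suffix.
From 99999999897979797, 2 further steps: 99999999897979797 → 999999999989797979797 → (answer).

9999999999998979797979797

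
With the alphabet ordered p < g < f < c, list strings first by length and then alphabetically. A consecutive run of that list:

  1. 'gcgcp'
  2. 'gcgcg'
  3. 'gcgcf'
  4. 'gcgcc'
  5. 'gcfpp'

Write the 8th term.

Continuing the enumeration 3 steps past gcfpp: gcfpp → gcfpg → gcfpf → (answer).

gcfpc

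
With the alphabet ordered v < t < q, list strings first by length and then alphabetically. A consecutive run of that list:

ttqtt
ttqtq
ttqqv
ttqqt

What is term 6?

tqvvv

Advancing 2 positions from ttqqt through ttqqt → ttqqq reaches term 6.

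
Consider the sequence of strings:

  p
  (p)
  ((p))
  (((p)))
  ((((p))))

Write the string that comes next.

s(k+1) = (·s(k)·), so each term gains ( as a prefix and ) as a suffix.
So the next term is (·((((p))))·).

(((((p)))))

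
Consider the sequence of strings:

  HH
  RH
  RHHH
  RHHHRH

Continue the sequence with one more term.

This is a Fibonacci-style word recurrence s(k) = s(k−1)·s(k−2): e.g. RH·HH = RHHH.
The next term joins RHHHRH and RHHH.

RHHHRHRHHH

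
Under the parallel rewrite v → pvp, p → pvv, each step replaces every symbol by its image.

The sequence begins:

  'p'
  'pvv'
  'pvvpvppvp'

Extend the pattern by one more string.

Rewriting each symbol of pvvpvppvp: p→pvv, v→pvp, v→pvp, p→pvv, v→pvp, p→pvv, p→pvv, v→pvp, p→pvv, which concatenates to pvv pvp pvp pvv pvp pvv pvv pvp pvv.

pvvpvppvppvvpvppvvpvvpvppvv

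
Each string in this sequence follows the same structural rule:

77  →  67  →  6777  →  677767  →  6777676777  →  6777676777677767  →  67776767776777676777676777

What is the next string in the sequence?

677767677767776767776767776777676777677767

This is a Fibonacci-style word recurrence s(k) = s(k−1)·s(k−2): e.g. 67·77 = 6777.
The next term joins 67776767776777676777676777 and 6777676777677767.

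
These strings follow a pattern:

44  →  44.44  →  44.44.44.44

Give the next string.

s(k+1) = s(k)·.·s(k) — each term doubles the last with '.' between the halves.
Doubling 44.44.44.44 with '.' between the halves:

44.44.44.44.44.44.44.44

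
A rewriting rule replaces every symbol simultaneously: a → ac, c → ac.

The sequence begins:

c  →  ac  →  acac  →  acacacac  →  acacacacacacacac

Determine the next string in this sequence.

Rewriting the 16 symbols of acacacacacacacac one by one yields ac ac ac ac ac ac ac ac ac ac ac ac ac ac ac ac; concatenated:

acacacacacacacacacacacacacacacac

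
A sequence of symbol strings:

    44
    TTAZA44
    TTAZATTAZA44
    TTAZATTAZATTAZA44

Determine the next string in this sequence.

TTAZATTAZATTAZATTAZA44

The strings grow by a fixed prefix TTAZA each time.
So the next term is TTAZA·TTAZATTAZATTAZA44.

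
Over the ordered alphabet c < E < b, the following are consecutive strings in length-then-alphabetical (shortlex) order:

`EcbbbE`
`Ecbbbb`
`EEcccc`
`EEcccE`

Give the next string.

EEcccb

Find the rightmost character of EEcccE below b, bump it to the next letter, and reset everything to its right to c.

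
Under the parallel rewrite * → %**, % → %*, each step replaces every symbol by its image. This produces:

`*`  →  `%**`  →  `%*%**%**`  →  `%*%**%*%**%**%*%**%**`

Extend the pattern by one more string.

%*%**%*%**%**%*%**%*%**%**%*%**%**%*%**%*%**%**%*%**%**

Applying the rule to each of the 21 symbols of %*%**%*%**%**%*%**%** gives the pieces %* %** %* %** %** %* %** %* %** %** %* %** %** %* %** %* %** %** %* %** %**, which concatenate to the answer.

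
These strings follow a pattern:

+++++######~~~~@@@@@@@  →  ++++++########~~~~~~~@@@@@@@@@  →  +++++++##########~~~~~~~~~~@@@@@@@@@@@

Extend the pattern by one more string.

++++++++############~~~~~~~~~~~~~@@@@@@@@@@@@@

The n-th term is n+3 +'s then 2n+2 #'s then 3n-2 ~'s then 2n+3 @'s, where the shown terms are n = 2, 3, 4.
Setting n = 5 gives 8, 12, 13, 13 characters in each block.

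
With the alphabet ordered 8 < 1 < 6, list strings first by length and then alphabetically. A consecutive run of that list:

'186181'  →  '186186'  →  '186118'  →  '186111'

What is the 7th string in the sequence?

Stepping forward 3 times from 186111: 186111 → 186116 → 186168, then the target.

186161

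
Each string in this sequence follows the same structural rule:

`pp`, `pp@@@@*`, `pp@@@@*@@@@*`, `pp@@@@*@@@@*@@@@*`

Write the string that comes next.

Each term is the previous one with @@@@* appended.
So the next term is pp@@@@*@@@@*@@@@*·@@@@*.

pp@@@@*@@@@*@@@@*@@@@*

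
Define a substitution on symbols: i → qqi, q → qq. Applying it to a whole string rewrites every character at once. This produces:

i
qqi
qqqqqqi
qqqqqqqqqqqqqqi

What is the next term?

qqqqqqqqqqqqqqqqqqqqqqqqqqqqqqi

φ(qqqqqqqqqqqqqqi) expands symbol-by-symbol to qq qq qq qq qq qq qq qq qq qq qq qq qq qq qqi; joining the 15 pieces gives the next term.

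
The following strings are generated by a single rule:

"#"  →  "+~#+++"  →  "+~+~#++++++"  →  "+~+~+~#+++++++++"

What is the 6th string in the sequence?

+~+~+~+~+~#+++++++++++++++

Every step adds +~ to the front and +++ to the end of the previous string.
From +~+~+~#+++++++++, 2 further steps: +~+~+~#+++++++++ → +~+~+~+~#++++++++++++ → (answer).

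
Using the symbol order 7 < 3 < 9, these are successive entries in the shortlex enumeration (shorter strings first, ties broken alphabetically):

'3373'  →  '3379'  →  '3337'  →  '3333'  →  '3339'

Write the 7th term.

3393

Continuing the enumeration 2 steps past 3339: 3339 → 3397 → (answer).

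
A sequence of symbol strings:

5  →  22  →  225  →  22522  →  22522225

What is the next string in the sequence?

2252222522522

From term 3 onward, concatenate the last term with the second-to-last: 22·5 = 225, 225·22 = 22522, …
So term 6 is 22522225·22522.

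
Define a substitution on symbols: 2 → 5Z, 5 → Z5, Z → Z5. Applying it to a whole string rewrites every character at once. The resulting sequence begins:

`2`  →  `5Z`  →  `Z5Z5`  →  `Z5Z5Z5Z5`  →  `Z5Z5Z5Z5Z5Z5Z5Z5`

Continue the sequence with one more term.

Z5Z5Z5Z5Z5Z5Z5Z5Z5Z5Z5Z5Z5Z5Z5Z5

Replace each of the 16 characters of Z5Z5Z5Z5Z5Z5Z5Z5 in place — Z5 Z5 Z5 Z5 Z5 Z5 Z5 Z5 Z5 Z5 Z5 Z5 Z5 Z5 Z5 Z5 — and concatenate.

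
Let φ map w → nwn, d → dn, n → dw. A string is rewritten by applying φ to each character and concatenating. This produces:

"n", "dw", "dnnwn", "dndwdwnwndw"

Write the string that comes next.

dndwdnnwndnnwndwnwndwdnnwn

Apply φ to dndwdwnwndw symbol by symbol: d→dn, n→dw, d→dn, w→nwn, d→dn, w→nwn, n→dw, w→nwn, n→dw, d→dn, w→nwn; joined: dn dw dn nwn dn nwn dw nwn dw dn nwn.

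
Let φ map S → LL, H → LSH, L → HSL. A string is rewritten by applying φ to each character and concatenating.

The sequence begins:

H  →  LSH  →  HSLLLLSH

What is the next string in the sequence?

Expanding HSLLLLSH: H→LSH, S→LL, L→HSL, L→HSL, L→HSL, L→HSL, S→LL, H→LSH. Concatenated: LSH LL HSL HSL HSL HSL LL LSH.

LSHLLHSLHSLHSLHSLLLLSH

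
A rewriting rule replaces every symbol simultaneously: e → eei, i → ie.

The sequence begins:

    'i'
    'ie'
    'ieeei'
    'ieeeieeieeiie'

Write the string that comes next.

φ(ieeeieeieeiie) expands symbol-by-symbol to ie eei eei eei ie eei eei ie eei eei ie ie eei; joining the 13 pieces gives the next term.

ieeeieeieeiieeeieeiieeeieeiieieeei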